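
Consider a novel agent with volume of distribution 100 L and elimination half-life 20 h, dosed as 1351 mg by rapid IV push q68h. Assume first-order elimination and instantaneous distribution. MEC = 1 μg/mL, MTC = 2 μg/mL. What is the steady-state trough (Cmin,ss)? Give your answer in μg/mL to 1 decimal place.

1.4 μg/mL

Over one 68-h interval, 68/20 ≈ 3.4 half-lives elapse, leaving f ≈ 0.0947 of each dose.
Each bolus raises the concentration by D/Vd = 1351/100 ≈ 13.510 μg/mL.
Steady-state trough Cmin,ss = C₀·f/(1−f) ≈ 13.510 × 0.0947/0.9053 ≈ 1.413 μg/mL.
Trough 1.4 μg/mL vs MEC 1 μg/mL: adequate.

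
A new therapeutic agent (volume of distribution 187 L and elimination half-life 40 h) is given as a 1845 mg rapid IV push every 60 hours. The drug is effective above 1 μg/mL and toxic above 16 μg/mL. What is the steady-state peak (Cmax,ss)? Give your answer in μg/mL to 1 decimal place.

τ/t½ = 60/40 ≈ 1.5, so fraction remaining f = (1/2)^(60/40) ≈ 0.3536.
Accumulation ratio R = 1/(1 − f) ≈ 1/0.6464 ≈ 1.5470.
Single-dose peak C₀ = D/Vd = 1845/187 ≈ 9.866 μg/mL.
Steady-state peak Cmax,ss = C₀·R ≈ 9.866 × 1.5470 ≈ 15.263 μg/mL.
Peak 15.3 μg/mL vs MTC 16 μg/mL: below toxic threshold.

15.3 μg/mL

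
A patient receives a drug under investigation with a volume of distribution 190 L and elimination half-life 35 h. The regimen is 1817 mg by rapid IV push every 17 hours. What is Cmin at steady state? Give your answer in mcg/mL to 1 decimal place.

Over one 17-h interval, 17/35 ≈ 0.48571 half-lives elapse, leaving f ≈ 0.7141 of each dose.
Each bolus raises the concentration by D/Vd = 1817/190 ≈ 9.563 mcg/mL.
Steady-state trough Cmin,ss = C₀·f/(1−f) ≈ 9.563 × 0.7141/0.2859 ≈ 23.886 mcg/mL.

23.9 mcg/mL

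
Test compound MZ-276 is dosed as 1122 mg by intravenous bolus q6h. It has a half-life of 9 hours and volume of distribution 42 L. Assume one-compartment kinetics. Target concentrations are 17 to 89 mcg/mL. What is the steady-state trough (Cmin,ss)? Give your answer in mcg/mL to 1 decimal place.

τ/t½ = 6/9 ≈ 0.66667, so fraction remaining f = (1/2)^(6/9) ≈ 0.6300.
At steady state, accumulation factor R = 1/(1 − e^(−kτ)) ≈ 2.7027.
Single-dose peak C₀ = D/Vd = 1122/42 ≈ 26.714 mcg/mL.
Cmax,ss = C₀/(1 − f) ≈ 26.714/0.3700 ≈ 72.200 mcg/mL.
Steady-state trough Cmin,ss = Cmax,ss·f ≈ 72.200 × 0.6300 ≈ 45.486 mcg/mL.
Trough 45.5 mcg/mL vs MEC 17 mcg/mL: adequate.

45.5 mcg/mL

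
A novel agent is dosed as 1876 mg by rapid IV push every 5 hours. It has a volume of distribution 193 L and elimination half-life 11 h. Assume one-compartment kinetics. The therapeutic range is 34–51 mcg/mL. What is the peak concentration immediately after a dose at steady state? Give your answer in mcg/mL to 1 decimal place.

Over one 5-h interval, 5/11 ≈ 0.45455 half-lives elapse, leaving f ≈ 0.7297 of each dose.
At steady state, accumulation factor R = 1/(1 − e^(−kτ)) ≈ 3.6996.
Single-dose peak C₀ = D/Vd = 1876/193 ≈ 9.720 mcg/mL.
Cmax,ss = C₀/(1 − f) ≈ 9.720/0.2703 ≈ 35.960 mcg/mL.
Peak 36.0 mcg/mL vs MTC 51 mcg/mL: below toxic threshold.

36.0 mcg/mL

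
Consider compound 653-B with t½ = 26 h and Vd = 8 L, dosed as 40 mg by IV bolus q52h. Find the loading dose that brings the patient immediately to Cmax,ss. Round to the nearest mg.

53 mg

f = (1/2)^(52/26) ≈ 0.250000; accumulation ratio R = 1/(1−f) ≈ 1.33333.
Loading dose to hit Cmax,ss on first dose: D_load = D_maint·R ≈ 40 × 1.33333 ≈ 53.33 mg.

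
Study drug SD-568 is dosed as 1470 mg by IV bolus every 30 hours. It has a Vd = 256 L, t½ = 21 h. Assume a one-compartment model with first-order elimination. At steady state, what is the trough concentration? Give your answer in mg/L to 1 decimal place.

3.4 mg/L

Over one 30-h interval, 30/21 ≈ 1.4286 half-lives elapse, leaving f ≈ 0.3715 of each dose.
Single-dose peak C₀ = D/Vd = 1470/256 ≈ 5.742 mg/L.
Steady-state trough Cmin,ss = C₀·f/(1−f) ≈ 5.742 × 0.3715/0.6285 ≈ 3.394 mg/L.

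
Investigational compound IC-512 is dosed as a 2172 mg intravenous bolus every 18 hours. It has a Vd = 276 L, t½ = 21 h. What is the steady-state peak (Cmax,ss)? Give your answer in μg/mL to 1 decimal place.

17.6 μg/mL

k = ln2/t½ = ln2/21 ≈ 0.033007 h⁻¹; fraction remaining f = e^(−kτ) = e^(−0.033007×18) ≈ 0.5520.
At steady state, accumulation factor R = 1/(1 − e^(−kτ)) ≈ 2.2321.
Each bolus raises the concentration by D/Vd = 2172/276 ≈ 7.870 μg/mL.
Steady-state peak Cmax,ss = C₀·R ≈ 7.870 × 2.2321 ≈ 17.567 μg/mL.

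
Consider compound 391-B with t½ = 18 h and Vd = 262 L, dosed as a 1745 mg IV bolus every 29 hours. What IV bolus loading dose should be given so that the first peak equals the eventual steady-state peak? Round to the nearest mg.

2594 mg

f = (1/2)^(29/18) ≈ 0.327346; accumulation ratio R = 1/(1−f) ≈ 1.48665.
Loading dose to hit Cmax,ss on first dose: D_load = D_maint·R ≈ 1745 × 1.48665 ≈ 2594.20 mg.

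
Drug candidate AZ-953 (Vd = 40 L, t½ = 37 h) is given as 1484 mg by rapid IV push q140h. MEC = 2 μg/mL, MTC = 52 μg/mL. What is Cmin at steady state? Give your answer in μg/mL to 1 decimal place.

2.9 μg/mL

Over one 140-h interval, 140/37 ≈ 3.7838 half-lives elapse, leaving f ≈ 0.0726 of each dose.
Each bolus raises the concentration by D/Vd = 1484/40 ≈ 37.100 μg/mL.
Steady-state trough Cmin,ss = C₀·f/(1−f) ≈ 37.100 × 0.0726/0.9274 ≈ 2.904 μg/mL.
Trough 2.9 μg/mL vs MEC 2 μg/mL: adequate.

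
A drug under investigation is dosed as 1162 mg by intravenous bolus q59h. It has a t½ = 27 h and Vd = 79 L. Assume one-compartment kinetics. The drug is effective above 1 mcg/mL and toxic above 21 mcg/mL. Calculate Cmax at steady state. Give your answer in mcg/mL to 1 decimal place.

18.9 mcg/mL

Over one 59-h interval, 59/27 ≈ 2.1852 half-lives elapse, leaving f ≈ 0.2199 of each dose.
Accumulation ratio R = 1/(1 − f) ≈ 1/0.7801 ≈ 1.2819.
Single-dose peak C₀ = D/Vd = 1162/79 ≈ 14.709 mcg/mL.
Steady-state peak Cmax,ss = C₀·R ≈ 14.709 × 1.2819 ≈ 18.855 mcg/mL.
Peak 18.9 mcg/mL vs MTC 21 mcg/mL: below toxic threshold.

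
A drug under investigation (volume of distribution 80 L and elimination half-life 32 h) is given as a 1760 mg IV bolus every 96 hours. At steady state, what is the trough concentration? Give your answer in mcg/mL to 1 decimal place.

The dosing interval is 3 half-lives, so f = 2^(−3) = 0.125.
At steady state, R = 1/(1 − 0.125) = 8/7.
Single-dose peak C₀ = D/Vd = 1760/80 = 22 mcg/mL.
Steady-state peak Cmax,ss = C₀·R = 22 × 8/7 ≈ 25.143 mcg/mL.
Steady-state trough Cmin,ss = Cmax,ss·f ≈ 25.143 × 0.125 ≈ 3.143 mcg/mL.

3.1 mcg/mL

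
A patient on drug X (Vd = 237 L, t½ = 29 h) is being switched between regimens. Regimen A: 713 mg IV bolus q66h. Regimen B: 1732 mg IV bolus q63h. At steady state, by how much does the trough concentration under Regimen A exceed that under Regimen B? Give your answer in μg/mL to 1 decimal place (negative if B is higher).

Regimen A: f = (1/2)^(66/29) ≈ 0.2065; Cmin,ss = (713/237)·f/(1−f) ≈ 0.783 μg/mL.
Regimen B: f = (1/2)^(63/29) ≈ 0.2218; Cmin,ss = (1732/237)·f/(1−f) ≈ 2.083 μg/mL.
Difference ≈ 0.783 − 2.083 ≈ -1.300 μg/mL.

-1.3 μg/mL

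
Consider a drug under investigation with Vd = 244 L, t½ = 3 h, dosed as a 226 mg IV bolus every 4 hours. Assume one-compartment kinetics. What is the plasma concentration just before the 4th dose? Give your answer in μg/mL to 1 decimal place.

f = (1/2)^(τ/t½) = (1/2)^(4/3) ≈ 0.3969.
C₀ = D/Vd = 226/244 ≈ 0.926 μg/mL.
Before the 4th dose, 3 doses have been given. Superposition: Cmin = C₀·(f + f² + … + f^3).
≈ 0.926 × (0.3969 + 0.1575 + 0.0625) ≈ 0.926 × 0.6169 ≈ 0.571 μg/mL.

0.6 μg/mL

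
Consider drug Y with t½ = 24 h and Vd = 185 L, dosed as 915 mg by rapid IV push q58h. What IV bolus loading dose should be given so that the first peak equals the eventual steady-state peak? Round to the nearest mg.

f = (1/2)^(58/24) ≈ 0.187288; accumulation ratio R = 1/(1−f) ≈ 1.23045.
Loading dose to hit Cmax,ss on first dose: D_load = D_maint·R ≈ 915 × 1.23045 ≈ 1125.86 mg.

1126 mg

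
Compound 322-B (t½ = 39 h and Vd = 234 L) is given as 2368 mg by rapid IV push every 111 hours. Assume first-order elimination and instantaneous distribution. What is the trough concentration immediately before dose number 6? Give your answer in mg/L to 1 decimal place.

1.6 mg/L

f = (1/2)^(τ/t½) = (1/2)^(111/39) ≈ 0.1391.
C₀ = D/Vd = 2368/234 ≈ 10.120 mg/L.
Before the 6th dose, 5 doses have been given. Superposition: Cmin = C₀·(f + f² + … + f^5).
≈ 10.120 × (0.1391 + 0.0193 + 0.0027 + 0.0004 + 0.0001) ≈ 10.120 × 0.1616 ≈ 1.635 mg/L.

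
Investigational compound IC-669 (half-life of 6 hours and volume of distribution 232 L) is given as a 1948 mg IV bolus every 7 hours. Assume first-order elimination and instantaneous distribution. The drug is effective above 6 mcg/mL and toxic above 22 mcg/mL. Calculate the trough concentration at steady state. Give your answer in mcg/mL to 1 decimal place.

6.7 mcg/mL

τ/t½ = 7/6 ≈ 1.1667, so fraction remaining f = (1/2)^(7/6) ≈ 0.4454.
Accumulation ratio R = 1/(1 − f) ≈ 1/0.5546 ≈ 1.8031.
Single-dose peak C₀ = D/Vd = 1948/232 ≈ 8.397 mcg/mL.
Steady-state peak Cmax,ss = C₀·R ≈ 8.397 × 1.8031 ≈ 15.141 mcg/mL.
Steady-state trough Cmin,ss = Cmax,ss·f ≈ 15.141 × 0.4454 ≈ 6.744 mcg/mL.
Trough 6.7 mcg/mL vs MEC 6 mcg/mL: adequate.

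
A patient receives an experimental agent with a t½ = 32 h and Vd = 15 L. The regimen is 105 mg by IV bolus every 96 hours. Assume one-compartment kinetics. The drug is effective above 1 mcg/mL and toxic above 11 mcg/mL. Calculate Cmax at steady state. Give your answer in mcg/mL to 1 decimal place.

8.0 mcg/mL

The dosing interval is 3 half-lives, so f = 2^(−3) = 0.125.
Accumulation ratio R = 1/(1 − f) = 1/0.875 = 8/7.
Single-dose peak C₀ = D/Vd = 105/15 = 7 mcg/mL.
Steady-state peak Cmax,ss = C₀·R = 7 × 8/7 ≈ 8.000 mcg/mL.
Peak 8.0 mcg/mL vs MTC 11 mcg/mL: below toxic threshold.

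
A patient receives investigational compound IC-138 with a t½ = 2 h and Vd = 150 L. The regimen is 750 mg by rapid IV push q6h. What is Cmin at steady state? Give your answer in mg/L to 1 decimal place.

τ = 6 h = 3 half-lives, so f = (1/2)^3 = 0.125.
At steady state, R = 1/(1 − 0.125) = 8/7.
Single-dose peak C₀ = D/Vd = 750/150 = 5 mg/L.
Steady-state peak Cmax,ss = C₀·R = 5 × 8/7 ≈ 5.714 mg/L.
Steady-state trough Cmin,ss = Cmax,ss·f ≈ 5.714 × 0.125 ≈ 0.714 mg/L.

0.7 mg/L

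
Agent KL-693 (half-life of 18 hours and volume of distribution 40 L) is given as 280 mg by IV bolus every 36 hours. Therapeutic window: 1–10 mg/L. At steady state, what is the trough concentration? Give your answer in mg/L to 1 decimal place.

τ = 36 h = 2 half-lives, so f = (1/2)^2 = 0.25.
At steady state, R = 1/(1 − 0.25) = 4/3.
Single-dose peak C₀ = D/Vd = 280/40 = 7 mg/L.
Steady-state peak Cmax,ss = C₀·R = 7 × 4/3 ≈ 9.333 mg/L.
Steady-state trough Cmin,ss = Cmax,ss·f ≈ 9.333 × 0.25 ≈ 2.333 mg/L.
Trough 2.3 mg/L vs MEC 1 mg/L: adequate.

2.3 mg/L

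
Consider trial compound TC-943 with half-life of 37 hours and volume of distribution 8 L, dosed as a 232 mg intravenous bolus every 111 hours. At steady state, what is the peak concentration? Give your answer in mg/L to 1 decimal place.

The dosing interval is 3 half-lives, so f = 2^(−3) = 0.125.
At steady state, R = 1/(1 − 0.125) = 8/7.
Single-dose peak C₀ = D/Vd = 232/8 = 29 mg/L.
Steady-state peak Cmax,ss = C₀·R = 29 × 8/7 ≈ 33.143 mg/L.

33.1 mg/L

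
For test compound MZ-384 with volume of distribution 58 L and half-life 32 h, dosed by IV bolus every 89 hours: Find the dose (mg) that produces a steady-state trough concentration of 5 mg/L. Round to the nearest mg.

1704 mg

τ/t½ = 89/32 ≈ 2.7812, so f = (1/2)^(89/32) ≈ 0.145466.
Cmin,ss = (D/Vd)·f/(1−f), so D = Cmin,ss·Vd·(1−f)/f.
D = 5 × 58 × (1−f)/f ≈ 5 × 58 × 5.87446 ≈ 1703.59 mg.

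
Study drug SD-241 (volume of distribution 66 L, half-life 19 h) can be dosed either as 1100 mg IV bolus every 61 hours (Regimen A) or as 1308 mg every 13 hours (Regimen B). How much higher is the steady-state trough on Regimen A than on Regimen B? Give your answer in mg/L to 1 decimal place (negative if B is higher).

Regimen A: f = (1/2)^(61/19) ≈ 0.1080; Cmin,ss = (1100/66)·f/(1−f) ≈ 2.018 mg/L.
Regimen B: f = (1/2)^(13/19) ≈ 0.6223; Cmin,ss = (1308/66)·f/(1−f) ≈ 32.653 mg/L.
Difference ≈ 2.018 − 32.653 ≈ -30.635 mg/L.

-30.6 mg/L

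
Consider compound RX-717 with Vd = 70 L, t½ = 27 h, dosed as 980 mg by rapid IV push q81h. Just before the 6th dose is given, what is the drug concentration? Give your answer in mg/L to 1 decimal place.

f = (1/2)^(τ/t½) = (1/2)^(81/27) ≈ 0.1250.
C₀ = D/Vd = 980/70 ≈ 14.000 mg/L.
Before the 6th dose, 5 doses have been given. Superposition: Cmin = C₀·(f + f² + … + f^5).
≈ 14.000 × (0.1250 + 0.0156 + 0.0020 + 0.0002 + 0.0000) ≈ 14.000 × 0.1428 ≈ 1.999 mg/L.

2.0 mg/L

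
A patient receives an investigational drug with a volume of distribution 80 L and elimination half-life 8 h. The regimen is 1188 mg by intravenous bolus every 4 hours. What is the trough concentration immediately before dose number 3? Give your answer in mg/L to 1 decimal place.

f = (1/2)^(τ/t½) = (1/2)^(4/8) ≈ 0.7071.
C₀ = D/Vd = 1188/80 ≈ 14.850 mg/L.
Before the 3rd dose, 2 doses have been given. Superposition: Cmin = C₀·(f + f²).
≈ 14.850 × (0.7071 + 0.5000) ≈ 14.850 × 1.2071 ≈ 17.925 mg/L.

17.9 mg/L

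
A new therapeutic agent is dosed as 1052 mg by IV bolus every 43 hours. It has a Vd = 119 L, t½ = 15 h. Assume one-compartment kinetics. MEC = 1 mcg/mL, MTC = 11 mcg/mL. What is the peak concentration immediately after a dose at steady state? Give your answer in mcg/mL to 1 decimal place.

k = ln2/t½ = ln2/15 ≈ 0.046210 h⁻¹; fraction remaining f = e^(−kτ) = e^(−0.046210×43) ≈ 0.1371.
Accumulation ratio R = 1/(1 − f) ≈ 1/0.8629 ≈ 1.1589.
Single-dose peak C₀ = D/Vd = 1052/119 ≈ 8.840 mcg/mL.
Cmax,ss = C₀/(1 − f) ≈ 8.840/0.8629 ≈ 10.245 mcg/mL.
Peak 10.2 mcg/mL vs MTC 11 mcg/mL: below toxic threshold.

10.2 mcg/mL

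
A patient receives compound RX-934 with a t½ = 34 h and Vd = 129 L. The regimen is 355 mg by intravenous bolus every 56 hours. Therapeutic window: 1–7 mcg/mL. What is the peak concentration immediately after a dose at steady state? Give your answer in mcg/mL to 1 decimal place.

4.0 mcg/mL

τ/t½ = 56/34 ≈ 1.6471, so fraction remaining f = (1/2)^(56/34) ≈ 0.3193.
Accumulation ratio R = 1/(1 − f) ≈ 1/0.6807 ≈ 1.4691.
Each bolus raises the concentration by D/Vd = 355/129 ≈ 2.752 mcg/mL.
Steady-state peak Cmax,ss = C₀·R ≈ 2.752 × 1.4691 ≈ 4.043 mcg/mL.
Peak 4.0 mcg/mL vs MTC 7 mcg/mL: below toxic threshold.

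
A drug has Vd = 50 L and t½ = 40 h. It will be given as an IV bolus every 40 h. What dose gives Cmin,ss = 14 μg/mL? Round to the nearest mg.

τ/t½ = 40/40 ≈ 1, so f = (1/2)^(40/40) ≈ 0.500000.
Cmin,ss = (D/Vd)·f/(1−f), so D = Cmin,ss·Vd·(1−f)/f.
D = 14 × 50 × (1−f)/f ≈ 14 × 50 × 1.00000 ≈ 700.00 mg.

700 mg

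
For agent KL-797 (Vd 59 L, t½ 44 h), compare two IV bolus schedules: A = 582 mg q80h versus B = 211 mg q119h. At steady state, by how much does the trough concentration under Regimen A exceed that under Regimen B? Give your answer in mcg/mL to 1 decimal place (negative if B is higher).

3.3 mcg/mL

Regimen A: f = (1/2)^(80/44) ≈ 0.2836; Cmin,ss = (582/59)·f/(1−f) ≈ 3.905 mcg/mL.
Regimen B: f = (1/2)^(119/44) ≈ 0.1534; Cmin,ss = (211/59)·f/(1−f) ≈ 0.648 mcg/mL.
Difference ≈ 3.905 − 0.648 ≈ 3.257 mcg/mL.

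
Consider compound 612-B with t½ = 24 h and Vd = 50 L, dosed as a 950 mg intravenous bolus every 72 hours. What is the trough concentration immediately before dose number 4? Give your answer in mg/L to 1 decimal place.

2.7 mg/L

f = (1/2)^(τ/t½) = (1/2)^(72/24) ≈ 0.1250.
C₀ = D/Vd = 950/50 ≈ 19.000 mg/L.
Before the 4th dose, 3 doses have been given. Superposition: Cmin = C₀·(f + f² + … + f^3).
≈ 19.000 × (0.1250 + 0.0156 + 0.0020) ≈ 19.000 × 0.1426 ≈ 2.709 mg/L.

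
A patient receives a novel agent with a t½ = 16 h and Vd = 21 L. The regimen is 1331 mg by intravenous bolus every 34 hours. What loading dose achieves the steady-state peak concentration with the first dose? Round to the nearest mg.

f = (1/2)^(34/16) ≈ 0.229251; accumulation ratio R = 1/(1−f) ≈ 1.29744.
Loading dose to hit Cmax,ss on first dose: D_load = D_maint·R ≈ 1331 × 1.29744 ≈ 1726.89 mg.

1727 mg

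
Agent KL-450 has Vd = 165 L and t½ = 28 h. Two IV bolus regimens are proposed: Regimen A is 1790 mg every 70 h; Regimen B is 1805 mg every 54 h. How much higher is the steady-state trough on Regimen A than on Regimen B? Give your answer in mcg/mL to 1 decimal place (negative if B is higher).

-1.6 mcg/mL

Regimen A: f = (1/2)^(70/28) ≈ 0.1768; Cmin,ss = (1790/165)·f/(1−f) ≈ 2.330 mcg/mL.
Regimen B: f = (1/2)^(54/28) ≈ 0.2627; Cmin,ss = (1805/165)·f/(1−f) ≈ 3.898 mcg/mL.
Difference ≈ 2.330 − 3.898 ≈ -1.568 mcg/mL.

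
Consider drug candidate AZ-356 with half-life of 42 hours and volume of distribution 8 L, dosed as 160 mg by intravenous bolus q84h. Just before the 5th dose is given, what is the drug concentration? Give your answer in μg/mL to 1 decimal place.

6.6 μg/mL

f = (1/2)^(τ/t½) = (1/2)^(84/42) ≈ 0.2500.
C₀ = D/Vd = 160/8 ≈ 20.000 μg/mL.
Before the 5th dose, 4 doses have been given. Superposition: Cmin = C₀·(f + f² + … + f^4).
≈ 20.000 × (0.2500 + 0.0625 + 0.0156 + 0.0039) ≈ 20.000 × 0.3320 ≈ 6.640 μg/mL.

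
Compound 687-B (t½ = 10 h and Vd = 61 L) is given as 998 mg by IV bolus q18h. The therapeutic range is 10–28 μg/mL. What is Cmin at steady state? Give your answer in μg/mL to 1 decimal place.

6.6 μg/mL

k = ln2/t½ = ln2/10 ≈ 0.069315 h⁻¹; fraction remaining f = e^(−kτ) = e^(−0.069315×18) ≈ 0.2872.
Single-dose peak C₀ = D/Vd = 998/61 ≈ 16.361 μg/mL.
Steady-state trough Cmin,ss = C₀·f/(1−f) ≈ 16.361 × 0.2872/0.7128 ≈ 6.592 μg/mL.
Trough 6.6 μg/mL vs MEC 10 μg/mL: subtherapeutic.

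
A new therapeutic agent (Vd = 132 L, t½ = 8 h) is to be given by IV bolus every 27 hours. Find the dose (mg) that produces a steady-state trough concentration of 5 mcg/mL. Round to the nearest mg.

6187 mg

τ/t½ = 27/8 ≈ 3.375, so f = (1/2)^(27/8) ≈ 0.096388.
Cmin,ss = (D/Vd)·f/(1−f), so D = Cmin,ss·Vd·(1−f)/f.
D = 5 × 132 × (1−f)/f ≈ 5 × 132 × 9.37474 ≈ 6187.33 mg.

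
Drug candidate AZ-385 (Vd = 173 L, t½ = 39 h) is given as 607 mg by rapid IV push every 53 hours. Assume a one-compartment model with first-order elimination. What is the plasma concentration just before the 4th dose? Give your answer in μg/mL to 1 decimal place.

2.1 μg/mL

f = (1/2)^(τ/t½) = (1/2)^(53/39) ≈ 0.3899.
C₀ = D/Vd = 607/173 ≈ 3.509 μg/mL.
Before the 4th dose, 3 doses have been given. Superposition: Cmin = C₀·(f + f² + … + f^3).
≈ 3.509 × (0.3899 + 0.1520 + 0.0593) ≈ 3.509 × 0.6012 ≈ 2.110 μg/mL.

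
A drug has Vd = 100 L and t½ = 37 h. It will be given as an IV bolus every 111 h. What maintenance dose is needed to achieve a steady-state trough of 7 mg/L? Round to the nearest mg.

τ/t½ = 111/37 ≈ 3, so f = (1/2)^(111/37) ≈ 0.125000.
Cmin,ss = (D/Vd)·f/(1−f), so D = Cmin,ss·Vd·(1−f)/f.
D = 7 × 100 × (1−f)/f ≈ 7 × 100 × 7.00000 ≈ 4900.00 mg.

4900 mg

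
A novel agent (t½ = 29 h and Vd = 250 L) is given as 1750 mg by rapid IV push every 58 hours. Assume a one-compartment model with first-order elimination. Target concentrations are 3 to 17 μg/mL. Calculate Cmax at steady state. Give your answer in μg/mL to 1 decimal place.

9.3 μg/mL

τ = 58 h = 2 half-lives, so f = (1/2)^2 = 0.25.
Accumulation ratio R = 1/(1 − f) = 1/0.75 = 4/3.
Single-dose peak C₀ = D/Vd = 1750/250 = 7 μg/mL.
Steady-state peak Cmax,ss = C₀·R = 7 × 4/3 ≈ 9.333 μg/mL.
Peak 9.3 μg/mL vs MTC 17 μg/mL: below toxic threshold.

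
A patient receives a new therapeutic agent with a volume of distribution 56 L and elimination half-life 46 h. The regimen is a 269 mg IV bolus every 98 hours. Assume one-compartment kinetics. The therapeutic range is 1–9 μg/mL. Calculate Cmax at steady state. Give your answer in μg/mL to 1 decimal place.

k = ln2/t½ = ln2/46 ≈ 0.015068 h⁻¹; fraction remaining f = e^(−kτ) = e^(−0.015068×98) ≈ 0.2284.
Accumulation ratio R = 1/(1 − f) ≈ 1/0.7716 ≈ 1.2960.
Single-dose peak C₀ = D/Vd = 269/56 ≈ 4.804 μg/mL.
Steady-state peak Cmax,ss = C₀·R ≈ 4.804 × 1.2960 ≈ 6.226 μg/mL.
Peak 6.2 μg/mL vs MTC 9 μg/mL: below toxic threshold.

6.2 μg/mL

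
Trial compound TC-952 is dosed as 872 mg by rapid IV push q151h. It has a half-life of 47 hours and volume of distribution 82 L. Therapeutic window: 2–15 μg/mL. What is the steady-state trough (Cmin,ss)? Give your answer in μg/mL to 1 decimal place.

1.3 μg/mL

Over one 151-h interval, 151/47 ≈ 3.2128 half-lives elapse, leaving f ≈ 0.1079 of each dose.
Accumulation ratio R = 1/(1 − f) ≈ 1/0.8921 ≈ 1.1210.
Single-dose peak C₀ = D/Vd = 872/82 ≈ 10.634 μg/mL.
Steady-state peak Cmax,ss = C₀·R ≈ 10.634 × 1.1210 ≈ 11.921 μg/mL.
Steady-state trough Cmin,ss = Cmax,ss·f ≈ 11.921 × 0.1079 ≈ 1.286 μg/mL.
Trough 1.3 μg/mL vs MEC 2 μg/mL: subtherapeutic.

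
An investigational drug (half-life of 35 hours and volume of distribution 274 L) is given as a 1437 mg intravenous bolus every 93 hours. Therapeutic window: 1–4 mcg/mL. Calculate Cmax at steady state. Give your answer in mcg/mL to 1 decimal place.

k = ln2/t½ = ln2/35 ≈ 0.019804 h⁻¹; fraction remaining f = e^(−kτ) = e^(−0.019804×93) ≈ 0.1585.
At steady state, accumulation factor R = 1/(1 − e^(−kτ)) ≈ 1.1884.
Each bolus raises the concentration by D/Vd = 1437/274 ≈ 5.245 mcg/mL.
Steady-state peak Cmax,ss = C₀·R ≈ 5.245 × 1.1884 ≈ 6.233 mcg/mL.
Peak 6.2 mcg/mL vs MTC 4 mcg/mL: exceeds toxic threshold.

6.2 mcg/mL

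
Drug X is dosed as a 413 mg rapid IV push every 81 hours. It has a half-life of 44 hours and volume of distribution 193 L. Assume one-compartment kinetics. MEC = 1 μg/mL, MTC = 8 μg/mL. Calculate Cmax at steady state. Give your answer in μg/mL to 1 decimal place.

τ/t½ = 81/44 ≈ 1.8409, so fraction remaining f = (1/2)^(81/44) ≈ 0.2791.
Accumulation ratio R = 1/(1 − f) ≈ 1/0.7209 ≈ 1.3872.
Single-dose peak C₀ = D/Vd = 413/193 ≈ 2.140 μg/mL.
Cmax,ss = C₀/(1 − f) ≈ 2.140/0.7209 ≈ 2.969 μg/mL.
Peak 3.0 μg/mL vs MTC 8 μg/mL: below toxic threshold.

3.0 μg/mL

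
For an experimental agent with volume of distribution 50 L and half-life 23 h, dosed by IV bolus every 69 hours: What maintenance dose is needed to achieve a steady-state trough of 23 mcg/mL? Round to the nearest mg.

8050 mg

τ/t½ = 69/23 ≈ 3, so f = (1/2)^(69/23) ≈ 0.125000.
Cmin,ss = (D/Vd)·f/(1−f), so D = Cmin,ss·Vd·(1−f)/f.
D = 23 × 50 × (1−f)/f ≈ 23 × 50 × 7.00000 ≈ 8050.00 mg.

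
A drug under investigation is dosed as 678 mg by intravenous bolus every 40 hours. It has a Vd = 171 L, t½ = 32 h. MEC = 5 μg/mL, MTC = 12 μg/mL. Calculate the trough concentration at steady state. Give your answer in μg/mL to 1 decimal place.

2.9 μg/mL

k = ln2/t½ = ln2/32 ≈ 0.021661 h⁻¹; fraction remaining f = e^(−kτ) = e^(−0.021661×40) ≈ 0.4204.
At steady state, accumulation factor R = 1/(1 − e^(−kτ)) ≈ 1.7253.
Each bolus raises the concentration by D/Vd = 678/171 ≈ 3.965 μg/mL.
Steady-state peak Cmax,ss = C₀·R ≈ 3.965 × 1.7253 ≈ 6.841 μg/mL.
Steady-state trough Cmin,ss = Cmax,ss·f ≈ 6.841 × 0.4204 ≈ 2.876 μg/mL.
Trough 2.9 μg/mL vs MEC 5 μg/mL: subtherapeutic.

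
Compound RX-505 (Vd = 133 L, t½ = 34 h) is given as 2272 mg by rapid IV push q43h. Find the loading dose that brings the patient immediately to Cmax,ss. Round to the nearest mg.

f = (1/2)^(43/34) ≈ 0.416184; accumulation ratio R = 1/(1−f) ≈ 1.71287.
Loading dose to hit Cmax,ss on first dose: D_load = D_maint·R ≈ 2272 × 1.71287 ≈ 3891.64 mg.

3892 mg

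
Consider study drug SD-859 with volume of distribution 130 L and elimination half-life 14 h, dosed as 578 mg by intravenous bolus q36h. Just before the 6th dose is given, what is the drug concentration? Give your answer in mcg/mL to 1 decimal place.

0.9 mcg/mL

f = (1/2)^(τ/t½) = (1/2)^(36/14) ≈ 0.1682.
C₀ = D/Vd = 578/130 ≈ 4.446 mcg/mL.
Before the 6th dose, 5 doses have been given. Superposition: Cmin = C₀·(f + f² + … + f^5).
≈ 4.446 × (0.1682 + 0.0283 + 0.0048 + 0.0008 + 0.0001) ≈ 4.446 × 0.2022 ≈ 0.899 mcg/mL.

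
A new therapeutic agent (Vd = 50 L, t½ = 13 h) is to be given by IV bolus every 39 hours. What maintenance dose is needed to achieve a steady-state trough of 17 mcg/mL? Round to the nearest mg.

5950 mg

τ/t½ = 39/13 ≈ 3, so f = (1/2)^(39/13) ≈ 0.125000.
Cmin,ss = (D/Vd)·f/(1−f), so D = Cmin,ss·Vd·(1−f)/f.
D = 17 × 50 × (1−f)/f ≈ 17 × 50 × 7.00000 ≈ 5950.00 mg.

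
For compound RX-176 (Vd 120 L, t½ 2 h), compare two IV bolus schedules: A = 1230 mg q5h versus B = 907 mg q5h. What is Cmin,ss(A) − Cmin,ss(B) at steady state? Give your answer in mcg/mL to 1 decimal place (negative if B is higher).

0.6 mcg/mL

Regimen A: f = (1/2)^(5/2) ≈ 0.1768; Cmin,ss = (1230/120)·f/(1−f) ≈ 2.201 mcg/mL.
Regimen B: f = (1/2)^(5/2) ≈ 0.1768; Cmin,ss = (907/120)·f/(1−f) ≈ 1.623 mcg/mL.
Difference ≈ 2.201 − 1.623 ≈ 0.578 mcg/mL.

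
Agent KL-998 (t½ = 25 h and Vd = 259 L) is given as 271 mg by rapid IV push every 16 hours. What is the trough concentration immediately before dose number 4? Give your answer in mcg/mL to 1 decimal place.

f = (1/2)^(τ/t½) = (1/2)^(16/25) ≈ 0.6417.
C₀ = D/Vd = 271/259 ≈ 1.046 mcg/mL.
Before the 4th dose, 3 doses have been given. Superposition: Cmin = C₀·(f + f² + … + f^3).
≈ 1.046 × (0.6417 + 0.4118 + 0.2642) ≈ 1.046 × 1.3177 ≈ 1.378 mcg/mL.

1.4 mcg/mL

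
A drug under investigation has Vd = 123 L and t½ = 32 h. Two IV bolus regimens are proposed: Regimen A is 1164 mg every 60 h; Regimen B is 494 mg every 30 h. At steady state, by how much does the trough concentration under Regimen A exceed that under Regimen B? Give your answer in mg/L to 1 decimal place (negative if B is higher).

-0.8 mg/L

Regimen A: f = (1/2)^(60/32) ≈ 0.2726; Cmin,ss = (1164/123)·f/(1−f) ≈ 3.547 mg/L.
Regimen B: f = (1/2)^(30/32) ≈ 0.5221; Cmin,ss = (494/123)·f/(1−f) ≈ 4.388 mg/L.
Difference ≈ 3.547 − 4.388 ≈ -0.841 mg/L.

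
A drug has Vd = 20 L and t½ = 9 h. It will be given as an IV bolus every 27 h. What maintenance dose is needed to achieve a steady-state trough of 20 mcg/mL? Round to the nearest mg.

2800 mg

τ/t½ = 27/9 ≈ 3, so f = (1/2)^(27/9) ≈ 0.125000.
Cmin,ss = (D/Vd)·f/(1−f), so D = Cmin,ss·Vd·(1−f)/f.
D = 20 × 20 × (1−f)/f ≈ 20 × 20 × 7.00000 ≈ 2800.00 mg.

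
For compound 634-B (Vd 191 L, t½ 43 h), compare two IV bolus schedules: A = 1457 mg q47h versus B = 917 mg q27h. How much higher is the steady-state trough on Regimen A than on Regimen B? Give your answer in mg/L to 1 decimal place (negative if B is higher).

Regimen A: f = (1/2)^(47/43) ≈ 0.4688; Cmin,ss = (1457/191)·f/(1−f) ≈ 6.732 mg/L.
Regimen B: f = (1/2)^(27/43) ≈ 0.6471; Cmin,ss = (917/191)·f/(1−f) ≈ 8.804 mg/L.
Difference ≈ 6.732 − 8.804 ≈ -2.072 mg/L.

-2.1 mg/L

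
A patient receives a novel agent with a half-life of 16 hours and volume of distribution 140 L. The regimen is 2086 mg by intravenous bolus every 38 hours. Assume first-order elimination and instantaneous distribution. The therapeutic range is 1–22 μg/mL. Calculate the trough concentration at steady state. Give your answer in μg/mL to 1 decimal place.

τ/t½ = 38/16 ≈ 2.375, so fraction remaining f = (1/2)^(38/16) ≈ 0.1928.
Each bolus raises the concentration by D/Vd = 2086/140 ≈ 14.900 μg/mL.
Steady-state trough Cmin,ss = C₀·f/(1−f) ≈ 14.900 × 0.1928/0.8072 ≈ 3.559 μg/mL.
Trough 3.6 μg/mL vs MEC 1 μg/mL: adequate.

3.6 μg/mL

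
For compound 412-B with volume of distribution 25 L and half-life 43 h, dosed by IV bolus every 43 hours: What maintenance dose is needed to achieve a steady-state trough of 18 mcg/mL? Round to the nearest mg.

450 mg

τ/t½ = 43/43 ≈ 1, so f = (1/2)^(43/43) ≈ 0.500000.
Cmin,ss = (D/Vd)·f/(1−f), so D = Cmin,ss·Vd·(1−f)/f.
D = 18 × 25 × (1−f)/f ≈ 18 × 25 × 1.00000 ≈ 450.00 mg.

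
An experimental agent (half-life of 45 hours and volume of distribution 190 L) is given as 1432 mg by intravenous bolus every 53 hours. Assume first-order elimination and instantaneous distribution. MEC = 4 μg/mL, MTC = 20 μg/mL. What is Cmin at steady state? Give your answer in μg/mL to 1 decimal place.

τ/t½ = 53/45 ≈ 1.1778, so fraction remaining f = (1/2)^(53/45) ≈ 0.4420.
At steady state, accumulation factor R = 1/(1 − e^(−kτ)) ≈ 1.7921.
Single-dose peak C₀ = D/Vd = 1432/190 ≈ 7.537 μg/mL.
Cmax,ss = C₀/(1 − f) ≈ 7.537/0.5580 ≈ 13.507 μg/mL.
Steady-state trough Cmin,ss = Cmax,ss·f ≈ 13.507 × 0.4420 ≈ 5.970 μg/mL.
Trough 6.0 μg/mL vs MEC 4 μg/mL: adequate.

6.0 μg/mL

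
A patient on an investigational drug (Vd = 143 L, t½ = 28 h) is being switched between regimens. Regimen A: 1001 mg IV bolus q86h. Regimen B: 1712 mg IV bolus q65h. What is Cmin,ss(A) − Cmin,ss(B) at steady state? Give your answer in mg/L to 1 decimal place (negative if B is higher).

Regimen A: f = (1/2)^(86/28) ≈ 0.1190; Cmin,ss = (1001/143)·f/(1−f) ≈ 0.946 mg/L.
Regimen B: f = (1/2)^(65/28) ≈ 0.2001; Cmin,ss = (1712/143)·f/(1−f) ≈ 2.995 mg/L.
Difference ≈ 0.946 − 2.995 ≈ -2.049 mg/L.

-2.0 mg/L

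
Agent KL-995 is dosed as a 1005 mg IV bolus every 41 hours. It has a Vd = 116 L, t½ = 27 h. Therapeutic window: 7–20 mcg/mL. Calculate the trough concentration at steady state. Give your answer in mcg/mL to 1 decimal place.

k = ln2/t½ = ln2/27 ≈ 0.025672 h⁻¹; fraction remaining f = e^(−kτ) = e^(−0.025672×41) ≈ 0.3490.
Each bolus raises the concentration by D/Vd = 1005/116 ≈ 8.664 mcg/mL.
Steady-state trough Cmin,ss = C₀·f/(1−f) ≈ 8.664 × 0.3490/0.6510 ≈ 4.645 mcg/mL.
Trough 4.6 mcg/mL vs MEC 7 mcg/mL: subtherapeutic.

4.6 mcg/mL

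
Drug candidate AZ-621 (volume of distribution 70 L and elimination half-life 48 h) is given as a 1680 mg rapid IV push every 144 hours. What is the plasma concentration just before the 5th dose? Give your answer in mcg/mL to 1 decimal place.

3.4 mcg/mL

f = (1/2)^(τ/t½) = (1/2)^(144/48) ≈ 0.1250.
C₀ = D/Vd = 1680/70 ≈ 24.000 mcg/mL.
Before the 5th dose, 4 doses have been given. Superposition: Cmin = C₀·(f + f² + … + f^4).
≈ 24.000 × (0.1250 + 0.0156 + 0.0020 + 0.0002) ≈ 24.000 × 0.1428 ≈ 3.427 mcg/mL.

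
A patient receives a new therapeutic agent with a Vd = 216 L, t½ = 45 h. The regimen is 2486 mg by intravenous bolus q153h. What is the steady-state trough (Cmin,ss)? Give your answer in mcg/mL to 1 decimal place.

1.2 mcg/mL

k = ln2/t½ = ln2/45 ≈ 0.015403 h⁻¹; fraction remaining f = e^(−kτ) = e^(−0.015403×153) ≈ 0.0947.
Accumulation ratio R = 1/(1 − f) ≈ 1/0.9053 ≈ 1.1046.
Single-dose peak C₀ = D/Vd = 2486/216 ≈ 11.509 mcg/mL.
Cmax,ss = C₀/(1 − f) ≈ 11.509/0.9053 ≈ 12.713 mcg/mL.
Steady-state trough Cmin,ss = Cmax,ss·f ≈ 12.713 × 0.0947 ≈ 1.204 mcg/mL.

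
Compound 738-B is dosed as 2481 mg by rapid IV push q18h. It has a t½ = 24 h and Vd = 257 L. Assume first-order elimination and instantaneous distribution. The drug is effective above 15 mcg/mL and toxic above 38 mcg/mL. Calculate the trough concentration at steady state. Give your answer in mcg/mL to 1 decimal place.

k = ln2/t½ = ln2/24 ≈ 0.028881 h⁻¹; fraction remaining f = e^(−kτ) = e^(−0.028881×18) ≈ 0.5946.
Each bolus raises the concentration by D/Vd = 2481/257 ≈ 9.654 mcg/mL.
Steady-state trough Cmin,ss = C₀·f/(1−f) ≈ 9.654 × 0.5946/0.4054 ≈ 14.160 mcg/mL.
Trough 14.2 mcg/mL vs MEC 15 mcg/mL: subtherapeutic.

14.2 mcg/mL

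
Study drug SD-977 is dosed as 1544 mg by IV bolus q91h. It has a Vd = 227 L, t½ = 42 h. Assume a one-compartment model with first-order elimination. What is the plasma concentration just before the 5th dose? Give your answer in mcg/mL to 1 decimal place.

1.9 mcg/mL

f = (1/2)^(τ/t½) = (1/2)^(91/42) ≈ 0.2227.
C₀ = D/Vd = 1544/227 ≈ 6.802 mcg/mL.
Before the 5th dose, 4 doses have been given. Superposition: Cmin = C₀·(f + f² + … + f^4).
≈ 6.802 × (0.2227 + 0.0496 + 0.0110 + 0.0025) ≈ 6.802 × 0.2858 ≈ 1.944 mcg/mL.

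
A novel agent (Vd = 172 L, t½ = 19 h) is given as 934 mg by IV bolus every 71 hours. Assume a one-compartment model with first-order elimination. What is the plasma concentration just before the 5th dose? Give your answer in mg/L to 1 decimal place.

f = (1/2)^(τ/t½) = (1/2)^(71/19) ≈ 0.0750.
C₀ = D/Vd = 934/172 ≈ 5.430 mg/L.
Before the 5th dose, 4 doses have been given. Superposition: Cmin = C₀·(f + f² + … + f^4).
≈ 5.430 × (0.0750 + 0.0056 + 0.0004 + 0.0000) ≈ 5.430 × 0.0810 ≈ 0.440 mg/L.

0.4 mg/L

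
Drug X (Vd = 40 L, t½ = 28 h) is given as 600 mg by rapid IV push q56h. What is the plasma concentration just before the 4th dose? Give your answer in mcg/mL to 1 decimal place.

f = (1/2)^(τ/t½) = (1/2)^(56/28) ≈ 0.2500.
C₀ = D/Vd = 600/40 ≈ 15.000 mcg/mL.
Before the 4th dose, 3 doses have been given. Superposition: Cmin = C₀·(f + f² + … + f^3).
≈ 15.000 × (0.2500 + 0.0625 + 0.0156) ≈ 15.000 × 0.3281 ≈ 4.921 mcg/mL.

4.9 mcg/mL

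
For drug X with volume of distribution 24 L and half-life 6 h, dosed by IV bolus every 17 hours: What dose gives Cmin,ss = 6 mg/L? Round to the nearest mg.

τ/t½ = 17/6 ≈ 2.8333, so f = (1/2)^(17/6) ≈ 0.140308.
Cmin,ss = (D/Vd)·f/(1−f), so D = Cmin,ss·Vd·(1−f)/f.
D = 6 × 24 × (1−f)/f ≈ 6 × 24 × 6.12718 ≈ 882.31 mg.

882 mg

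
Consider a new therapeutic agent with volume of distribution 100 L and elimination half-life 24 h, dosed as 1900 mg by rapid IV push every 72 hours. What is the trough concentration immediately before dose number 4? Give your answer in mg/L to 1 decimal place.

2.7 mg/L

f = (1/2)^(τ/t½) = (1/2)^(72/24) ≈ 0.1250.
C₀ = D/Vd = 1900/100 ≈ 19.000 mg/L.
Before the 4th dose, 3 doses have been given. Superposition: Cmin = C₀·(f + f² + … + f^3).
≈ 19.000 × (0.1250 + 0.0156 + 0.0020) ≈ 19.000 × 0.1426 ≈ 2.709 mg/L.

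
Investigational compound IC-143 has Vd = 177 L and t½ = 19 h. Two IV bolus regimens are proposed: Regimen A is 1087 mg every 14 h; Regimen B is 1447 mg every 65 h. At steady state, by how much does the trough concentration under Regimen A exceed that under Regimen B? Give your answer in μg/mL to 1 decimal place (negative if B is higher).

8.4 μg/mL

Regimen A: f = (1/2)^(14/19) ≈ 0.6001; Cmin,ss = (1087/177)·f/(1−f) ≈ 9.216 μg/mL.
Regimen B: f = (1/2)^(65/19) ≈ 0.0934; Cmin,ss = (1447/177)·f/(1−f) ≈ 0.842 μg/mL.
Difference ≈ 9.216 − 0.842 ≈ 8.374 μg/mL.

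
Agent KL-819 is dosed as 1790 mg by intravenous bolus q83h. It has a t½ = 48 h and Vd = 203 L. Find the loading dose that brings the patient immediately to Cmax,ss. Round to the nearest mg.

2563 mg

f = (1/2)^(83/48) ≈ 0.301626; accumulation ratio R = 1/(1−f) ≈ 1.43190.
Loading dose to hit Cmax,ss on first dose: D_load = D_maint·R ≈ 1790 × 1.43190 ≈ 2563.10 mg.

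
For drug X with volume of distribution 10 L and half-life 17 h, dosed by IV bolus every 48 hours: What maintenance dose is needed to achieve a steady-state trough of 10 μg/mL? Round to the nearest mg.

τ/t½ = 48/17 ≈ 2.8235, so f = (1/2)^(48/17) ≈ 0.141264.
Cmin,ss = (D/Vd)·f/(1−f), so D = Cmin,ss·Vd·(1−f)/f.
D = 10 × 10 × (1−f)/f ≈ 10 × 10 × 6.07894 ≈ 607.89 mg.

608 mg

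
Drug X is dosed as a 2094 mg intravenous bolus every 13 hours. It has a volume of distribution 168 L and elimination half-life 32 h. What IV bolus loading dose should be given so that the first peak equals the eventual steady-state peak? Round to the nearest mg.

f = (1/2)^(13/32) ≈ 0.754582; accumulation ratio R = 1/(1−f) ≈ 4.07468.
Loading dose to hit Cmax,ss on first dose: D_load = D_maint·R ≈ 2094 × 4.07468 ≈ 8532.38 mg.

8532 mg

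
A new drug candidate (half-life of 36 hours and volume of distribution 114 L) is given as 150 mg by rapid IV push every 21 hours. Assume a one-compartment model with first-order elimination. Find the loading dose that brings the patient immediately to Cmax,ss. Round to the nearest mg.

451 mg

f = (1/2)^(21/36) ≈ 0.667420; accumulation ratio R = 1/(1−f) ≈ 3.00680.
Loading dose to hit Cmax,ss on first dose: D_load = D_maint·R ≈ 150 × 3.00680 ≈ 451.02 mg.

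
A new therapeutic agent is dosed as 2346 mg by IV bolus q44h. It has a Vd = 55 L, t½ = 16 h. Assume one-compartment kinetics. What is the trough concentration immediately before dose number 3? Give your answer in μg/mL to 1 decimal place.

f = (1/2)^(τ/t½) = (1/2)^(44/16) ≈ 0.1487.
C₀ = D/Vd = 2346/55 ≈ 42.655 μg/mL.
Before the 3rd dose, 2 doses have been given. Superposition: Cmin = C₀·(f + f²).
≈ 42.655 × (0.1487 + 0.0221) ≈ 42.655 × 0.1708 ≈ 7.285 μg/mL.

7.3 μg/mL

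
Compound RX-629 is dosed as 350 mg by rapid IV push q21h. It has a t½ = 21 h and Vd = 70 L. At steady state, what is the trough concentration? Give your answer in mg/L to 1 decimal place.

The dosing interval is 1 half-life, so f = 2^(−1) = 0.5.
At steady state, R = 1/(1 − 0.5) = 2/1.
Single-dose peak C₀ = D/Vd = 350/70 = 5 mg/L.
Steady-state peak Cmax,ss = C₀·R = 5 × 2/1 ≈ 10.000 mg/L.
Steady-state trough Cmin,ss = Cmax,ss·f ≈ 10.000 × 0.5 ≈ 5.000 mg/L.

5.0 mg/L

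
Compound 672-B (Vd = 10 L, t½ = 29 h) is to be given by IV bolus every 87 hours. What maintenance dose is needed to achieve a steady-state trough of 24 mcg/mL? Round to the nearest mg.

τ/t½ = 87/29 ≈ 3, so f = (1/2)^(87/29) ≈ 0.125000.
Cmin,ss = (D/Vd)·f/(1−f), so D = Cmin,ss·Vd·(1−f)/f.
D = 24 × 10 × (1−f)/f ≈ 24 × 10 × 7.00000 ≈ 1680.00 mg.

1680 mg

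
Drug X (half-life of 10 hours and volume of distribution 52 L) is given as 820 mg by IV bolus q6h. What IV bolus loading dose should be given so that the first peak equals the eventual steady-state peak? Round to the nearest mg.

f = (1/2)^(6/10) ≈ 0.659754; accumulation ratio R = 1/(1−f) ≈ 2.93905.
Loading dose to hit Cmax,ss on first dose: D_load = D_maint·R ≈ 820 × 2.93905 ≈ 2410.02 mg.

2410 mg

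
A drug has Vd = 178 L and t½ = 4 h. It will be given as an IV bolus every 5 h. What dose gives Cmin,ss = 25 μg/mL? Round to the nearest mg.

τ/t½ = 5/4 ≈ 1.25, so f = (1/2)^(5/4) ≈ 0.420448.
Cmin,ss = (D/Vd)·f/(1−f), so D = Cmin,ss·Vd·(1−f)/f.
D = 25 × 178 × (1−f)/f ≈ 25 × 178 × 1.37842 ≈ 6133.97 mg.

6134 mg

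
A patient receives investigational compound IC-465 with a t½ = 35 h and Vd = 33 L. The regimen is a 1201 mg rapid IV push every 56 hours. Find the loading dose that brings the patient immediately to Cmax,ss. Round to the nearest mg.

1792 mg

f = (1/2)^(56/35) ≈ 0.329877; accumulation ratio R = 1/(1−f) ≈ 1.49226.
Loading dose to hit Cmax,ss on first dose: D_load = D_maint·R ≈ 1201 × 1.49226 ≈ 1792.20 mg.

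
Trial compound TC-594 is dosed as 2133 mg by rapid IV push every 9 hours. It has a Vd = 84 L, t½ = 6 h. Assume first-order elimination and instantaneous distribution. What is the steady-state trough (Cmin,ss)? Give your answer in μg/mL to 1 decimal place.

Over one 9-h interval, 9/6 ≈ 1.5 half-lives elapse, leaving f ≈ 0.3536 of each dose.
Single-dose peak C₀ = D/Vd = 2133/84 ≈ 25.393 μg/mL.
Steady-state trough Cmin,ss = C₀·f/(1−f) ≈ 25.393 × 0.3536/0.6464 ≈ 13.891 μg/mL.

13.9 μg/mL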